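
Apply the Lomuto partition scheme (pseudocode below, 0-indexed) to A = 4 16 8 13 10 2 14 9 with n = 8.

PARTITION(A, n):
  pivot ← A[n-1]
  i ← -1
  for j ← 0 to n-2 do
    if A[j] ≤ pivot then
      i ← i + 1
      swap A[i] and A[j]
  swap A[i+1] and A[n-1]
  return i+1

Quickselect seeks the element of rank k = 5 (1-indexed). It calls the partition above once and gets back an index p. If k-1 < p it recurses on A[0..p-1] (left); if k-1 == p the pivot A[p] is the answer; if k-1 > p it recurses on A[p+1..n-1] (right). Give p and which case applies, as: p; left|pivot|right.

3; right

pivot=9, i=-1
j=0: 4≤9, i=0, swap(0,0) ⇒ 4 16 8 13 10 2 14 9
j=1: 16>9, skip
j=2: 8≤9, i=1, swap(1,2) ⇒ 4 8 16 13 10 2 14 9
j=3: 13>9, skip
j=4: 10>9, skip
j=5: 2≤9, i=2, swap(2,5) ⇒ 4 8 2 13 10 16 14 9
j=6: 14>9, skip
swap(3,7) ⇒ 4 8 2 9 10 16 14 13; return 3
p = 3; k-1 = 4 > 3 ⇒ right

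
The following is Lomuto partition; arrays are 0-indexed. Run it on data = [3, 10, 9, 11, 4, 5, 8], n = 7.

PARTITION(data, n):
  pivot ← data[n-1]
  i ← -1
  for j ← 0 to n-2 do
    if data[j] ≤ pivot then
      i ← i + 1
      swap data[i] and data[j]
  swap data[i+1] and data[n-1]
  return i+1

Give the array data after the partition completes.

pivot=8, i=-1
j=0: 3≤8, i=0, swap(0,0) ⇒ [3, 10, 9, 11, 4, 5, 8]
j=1: 10>8, skip
j=2: 9>8, skip
j=3: 11>8, skip
j=4: 4≤8, i=1, swap(1,4) ⇒ [3, 4, 9, 11, 10, 5, 8]
j=5: 5≤8, i=2, swap(2,5) ⇒ [3, 4, 5, 11, 10, 9, 8]
swap(3,6) ⇒ [3, 4, 5, 8, 10, 9, 11]; return 3

[3, 4, 5, 8, 10, 9, 11]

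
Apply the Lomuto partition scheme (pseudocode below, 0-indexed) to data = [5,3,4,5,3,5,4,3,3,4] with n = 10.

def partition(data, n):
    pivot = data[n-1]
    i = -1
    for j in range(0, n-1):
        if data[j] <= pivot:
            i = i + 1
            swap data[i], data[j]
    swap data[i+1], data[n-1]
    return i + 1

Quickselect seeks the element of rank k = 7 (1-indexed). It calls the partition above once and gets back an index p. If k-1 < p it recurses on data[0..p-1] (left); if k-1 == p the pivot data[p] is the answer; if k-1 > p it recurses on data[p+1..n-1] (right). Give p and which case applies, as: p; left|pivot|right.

6; pivot

pivot = data[9] = 4; i = -1
j=0: data[0]=5 > 4 → no swap
j=1: data[1]=3 ≤ 4 → i=0, swap data[0],data[1] → [3,5,4,5,3,5,4,3,3,4]
j=2: data[2]=4 ≤ 4 → i=1, swap data[1],data[2] → [3,4,5,5,3,5,4,3,3,4]
j=3: data[3]=5 > 4 → no swap
j=4: data[4]=3 ≤ 4 → i=2, swap data[2],data[4] → [3,4,3,5,5,5,4,3,3,4]
j=5: data[5]=5 > 4 → no swap
j=6: data[6]=4 ≤ 4 → i=3, swap data[3],data[6] → [3,4,3,4,5,5,5,3,3,4]
j=7: data[7]=3 ≤ 4 → i=4, swap data[4],data[7] → [3,4,3,4,3,5,5,5,3,4]
j=8: data[8]=3 ≤ 4 → i=5, swap data[5],data[8] → [3,4,3,4,3,3,5,5,5,4]
final swap data[6],data[9] → [3,4,3,4,3,3,4,5,5,5]; return 6
p = 6; k-1 = 6 == 6 ⇒ pivot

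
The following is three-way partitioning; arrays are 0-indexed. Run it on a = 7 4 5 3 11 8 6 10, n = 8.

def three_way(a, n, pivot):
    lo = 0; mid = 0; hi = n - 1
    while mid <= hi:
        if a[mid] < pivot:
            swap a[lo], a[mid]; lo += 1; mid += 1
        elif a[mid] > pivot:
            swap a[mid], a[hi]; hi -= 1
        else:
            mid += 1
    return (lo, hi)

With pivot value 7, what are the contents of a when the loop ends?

pivot = 7; lo=0, mid=0, hi=7
a[mid]=7=7: mid=1
a[mid]=4<7: swap a[0],a[1]; lo=1,mid=2 → 4 7 5 3 11 8 6 10
a[mid]=5<7: swap a[1],a[2]; lo=2,mid=3 → 4 5 7 3 11 8 6 10
a[mid]=3<7: swap a[2],a[3]; lo=3,mid=4 → 4 5 3 7 11 8 6 10
a[mid]=11>7: swap a[4],a[7]; hi=6 → 4 5 3 7 10 8 6 11
a[mid]=10>7: swap a[4],a[6]; hi=5 → 4 5 3 7 6 8 10 11
a[mid]=6<7: swap a[3],a[4]; lo=4,mid=5 → 4 5 3 6 7 8 10 11
a[mid]=8>7: swap a[5],a[5]; hi=4 → 4 5 3 6 7 8 10 11
end: lo=4, hi=4; a = 4 5 3 6 7 8 10 11

4 5 3 6 7 8 10 11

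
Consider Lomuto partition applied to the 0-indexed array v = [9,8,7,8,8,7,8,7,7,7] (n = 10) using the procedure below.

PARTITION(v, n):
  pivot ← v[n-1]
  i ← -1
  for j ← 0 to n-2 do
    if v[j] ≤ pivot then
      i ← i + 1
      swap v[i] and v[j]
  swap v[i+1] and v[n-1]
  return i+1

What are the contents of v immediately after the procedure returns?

[7,7,7,7,7,8,8,9,8,8]

pivot=7, i=-1
j=0: 9>7, skip
j=1: 8>7, skip
j=2: 7≤7, i=0, swap(0,2) ⇒ [7,8,9,8,8,7,8,7,7,7]
j=3: 8>7, skip
j=4: 8>7, skip
j=5: 7≤7, i=1, swap(1,5) ⇒ [7,7,9,8,8,8,8,7,7,7]
j=6: 8>7, skip
j=7: 7≤7, i=2, swap(2,7) ⇒ [7,7,7,8,8,8,8,9,7,7]
j=8: 7≤7, i=3, swap(3,8) ⇒ [7,7,7,7,8,8,8,9,8,7]
swap(4,9) ⇒ [7,7,7,7,7,8,8,9,8,8]; return 4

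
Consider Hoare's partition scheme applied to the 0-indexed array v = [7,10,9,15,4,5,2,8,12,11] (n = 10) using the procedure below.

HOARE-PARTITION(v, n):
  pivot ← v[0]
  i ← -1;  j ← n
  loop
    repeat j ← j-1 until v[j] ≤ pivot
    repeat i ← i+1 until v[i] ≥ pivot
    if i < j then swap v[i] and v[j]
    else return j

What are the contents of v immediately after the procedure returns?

[2,5,4,15,9,10,7,8,12,11]

pivot = v[0] = 7; i = -1, j = 10
j→6 (v[6]=2≤7), i→0 (v[0]=7≥7); i<j, swap → [2,10,9,15,4,5,7,8,12,11]
j→5 (v[5]=5≤7), i→1 (v[1]=10≥7); i<j, swap → [2,5,9,15,4,10,7,8,12,11]
j→4 (v[4]=4≤7), i→2 (v[2]=9≥7); i<j, swap → [2,5,4,15,9,10,7,8,12,11]
j→2, i→3; i≥j, return j=2. v = [2,5,4,15,9,10,7,8,12,11]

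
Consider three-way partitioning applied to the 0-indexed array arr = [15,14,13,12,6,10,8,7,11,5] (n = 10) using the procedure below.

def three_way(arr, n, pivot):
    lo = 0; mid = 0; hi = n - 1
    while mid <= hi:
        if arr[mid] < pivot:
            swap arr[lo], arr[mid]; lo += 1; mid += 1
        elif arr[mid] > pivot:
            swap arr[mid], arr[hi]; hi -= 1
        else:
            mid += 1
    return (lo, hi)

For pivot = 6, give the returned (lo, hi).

pivot = 6; lo=0, mid=0, hi=9
arr[mid]=15>6: swap arr[0],arr[9]; hi=8 → [5,14,13,12,6,10,8,7,11,15]
arr[mid]=5<6: swap arr[0],arr[0]; lo=1,mid=1 → [5,14,13,12,6,10,8,7,11,15]
arr[mid]=14>6: swap arr[1],arr[8]; hi=7 → [5,11,13,12,6,10,8,7,14,15]
arr[mid]=11>6: swap arr[1],arr[7]; hi=6 → [5,7,13,12,6,10,8,11,14,15]
arr[mid]=7>6: swap arr[1],arr[6]; hi=5 → [5,8,13,12,6,10,7,11,14,15]
arr[mid]=8>6: swap arr[1],arr[5]; hi=4 → [5,10,13,12,6,8,7,11,14,15]
arr[mid]=10>6: swap arr[1],arr[4]; hi=3 → [5,6,13,12,10,8,7,11,14,15]
arr[mid]=6=6: mid=2
arr[mid]=13>6: swap arr[2],arr[3]; hi=2 → [5,6,12,13,10,8,7,11,14,15]
arr[mid]=12>6: swap arr[2],arr[2]; hi=1 → [5,6,12,13,10,8,7,11,14,15]
end: lo=1, hi=1; arr = [5,6,12,13,10,8,7,11,14,15]

(1, 1)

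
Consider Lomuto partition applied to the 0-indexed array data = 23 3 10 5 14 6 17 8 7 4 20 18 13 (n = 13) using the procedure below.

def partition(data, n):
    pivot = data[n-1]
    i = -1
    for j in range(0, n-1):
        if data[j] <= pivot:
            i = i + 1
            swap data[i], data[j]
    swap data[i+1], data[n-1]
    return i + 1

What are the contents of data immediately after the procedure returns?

pivot=13, i=-1
j=0: 23>13, skip
j=1: 3≤13, i=0, swap(0,1) ⇒ 3 23 10 5 14 6 17 8 7 4 20 18 13
j=2: 10≤13, i=1, swap(1,2) ⇒ 3 10 23 5 14 6 17 8 7 4 20 18 13
j=3: 5≤13, i=2, swap(2,3) ⇒ 3 10 5 23 14 6 17 8 7 4 20 18 13
j=4: 14>13, skip
j=5: 6≤13, i=3, swap(3,5) ⇒ 3 10 5 6 14 23 17 8 7 4 20 18 13
j=6: 17>13, skip
j=7: 8≤13, i=4, swap(4,7) ⇒ 3 10 5 6 8 23 17 14 7 4 20 18 13
j=8: 7≤13, i=5, swap(5,8) ⇒ 3 10 5 6 8 7 17 14 23 4 20 18 13
j=9: 4≤13, i=6, swap(6,9) ⇒ 3 10 5 6 8 7 4 14 23 17 20 18 13
j=10: 20>13, skip
j=11: 18>13, skip
swap(7,12) ⇒ 3 10 5 6 8 7 4 13 23 17 20 18 14; return 7

3 10 5 6 8 7 4 13 23 17 20 18 14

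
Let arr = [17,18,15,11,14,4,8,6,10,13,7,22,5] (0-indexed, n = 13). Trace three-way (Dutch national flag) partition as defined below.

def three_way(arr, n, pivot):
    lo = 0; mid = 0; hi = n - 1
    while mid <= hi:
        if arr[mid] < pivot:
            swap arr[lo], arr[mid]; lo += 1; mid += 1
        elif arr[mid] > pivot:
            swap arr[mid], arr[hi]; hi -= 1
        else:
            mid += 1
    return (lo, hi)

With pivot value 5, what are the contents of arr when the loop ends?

pivot = 5; lo=0, mid=0, hi=12
arr[mid]=17>5: swap arr[0],arr[12]; hi=11 → [5,18,15,11,14,4,8,6,10,13,7,22,17]
arr[mid]=5=5: mid=1
arr[mid]=18>5: swap arr[1],arr[11]; hi=10 → [5,22,15,11,14,4,8,6,10,13,7,18,17]
arr[mid]=22>5: swap arr[1],arr[10]; hi=9 → [5,7,15,11,14,4,8,6,10,13,22,18,17]
arr[mid]=7>5: swap arr[1],arr[9]; hi=8 → [5,13,15,11,14,4,8,6,10,7,22,18,17]
arr[mid]=13>5: swap arr[1],arr[8]; hi=7 → [5,10,15,11,14,4,8,6,13,7,22,18,17]
arr[mid]=10>5: swap arr[1],arr[7]; hi=6 → [5,6,15,11,14,4,8,10,13,7,22,18,17]
arr[mid]=6>5: swap arr[1],arr[6]; hi=5 → [5,8,15,11,14,4,6,10,13,7,22,18,17]
arr[mid]=8>5: swap arr[1],arr[5]; hi=4 → [5,4,15,11,14,8,6,10,13,7,22,18,17]
arr[mid]=4<5: swap arr[0],arr[1]; lo=1,mid=2 → [4,5,15,11,14,8,6,10,13,7,22,18,17]
arr[mid]=15>5: swap arr[2],arr[4]; hi=3 → [4,5,14,11,15,8,6,10,13,7,22,18,17]
arr[mid]=14>5: swap arr[2],arr[3]; hi=2 → [4,5,11,14,15,8,6,10,13,7,22,18,17]
arr[mid]=11>5: swap arr[2],arr[2]; hi=1 → [4,5,11,14,15,8,6,10,13,7,22,18,17]
end: lo=1, hi=1; arr = [4,5,11,14,15,8,6,10,13,7,22,18,17]

[4,5,11,14,15,8,6,10,13,7,22,18,17]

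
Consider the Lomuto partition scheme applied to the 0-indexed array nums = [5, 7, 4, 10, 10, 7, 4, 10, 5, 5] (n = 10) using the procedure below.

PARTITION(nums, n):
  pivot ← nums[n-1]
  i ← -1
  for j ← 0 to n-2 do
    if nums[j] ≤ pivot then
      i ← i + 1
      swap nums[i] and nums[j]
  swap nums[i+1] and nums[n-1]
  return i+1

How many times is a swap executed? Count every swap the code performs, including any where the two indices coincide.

pivot = nums[9] = 5; i = -1
j=0: nums[0]=5 ≤ 5 → i=0, swap nums[0],nums[0] (no change) → [5, 7, 4, 10, 10, 7, 4, 10, 5, 5]
j=1: nums[1]=7 > 5 → no swap
j=2: nums[2]=4 ≤ 5 → i=1, swap nums[1],nums[2] → [5, 4, 7, 10, 10, 7, 4, 10, 5, 5]
j=3: nums[3]=10 > 5 → no swap
j=4: nums[4]=10 > 5 → no swap
j=5: nums[5]=7 > 5 → no swap
j=6: nums[6]=4 ≤ 5 → i=2, swap nums[2],nums[6] → [5, 4, 4, 10, 10, 7, 7, 10, 5, 5]
j=7: nums[7]=10 > 5 → no swap
j=8: nums[8]=5 ≤ 5 → i=3, swap nums[3],nums[8] → [5, 4, 4, 5, 10, 7, 7, 10, 10, 5]
final swap nums[4],nums[9] → [5, 4, 4, 5, 5, 7, 7, 10, 10, 10]; return 4

5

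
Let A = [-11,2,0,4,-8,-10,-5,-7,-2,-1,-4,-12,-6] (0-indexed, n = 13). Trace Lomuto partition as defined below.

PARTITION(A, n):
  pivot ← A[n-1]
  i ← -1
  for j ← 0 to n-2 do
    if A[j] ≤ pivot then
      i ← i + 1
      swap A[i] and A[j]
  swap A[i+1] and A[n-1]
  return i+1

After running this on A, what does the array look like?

[-11,-8,-10,-7,-12,-6,-5,4,-2,-1,-4,2,0]

pivot = A[12] = -6; i = -1
j=0: A[0]=-11 ≤ -6 → i=0, swap A[0],A[0] (no change) → [-11,2,0,4,-8,-10,-5,-7,-2,-1,-4,-12,-6]
j=1: A[1]=2 > -6 → no swap
j=2: A[2]=0 > -6 → no swap
j=3: A[3]=4 > -6 → no swap
j=4: A[4]=-8 ≤ -6 → i=1, swap A[1],A[4] → [-11,-8,0,4,2,-10,-5,-7,-2,-1,-4,-12,-6]
j=5: A[5]=-10 ≤ -6 → i=2, swap A[2],A[5] → [-11,-8,-10,4,2,0,-5,-7,-2,-1,-4,-12,-6]
j=6: A[6]=-5 > -6 → no swap
j=7: A[7]=-7 ≤ -6 → i=3, swap A[3],A[7] → [-11,-8,-10,-7,2,0,-5,4,-2,-1,-4,-12,-6]
j=8: A[8]=-2 > -6 → no swap
j=9: A[9]=-1 > -6 → no swap
j=10: A[10]=-4 > -6 → no swap
j=11: A[11]=-12 ≤ -6 → i=4, swap A[4],A[11] → [-11,-8,-10,-7,-12,0,-5,4,-2,-1,-4,2,-6]
final swap A[5],A[12] → [-11,-8,-10,-7,-12,-6,-5,4,-2,-1,-4,2,0]; return 5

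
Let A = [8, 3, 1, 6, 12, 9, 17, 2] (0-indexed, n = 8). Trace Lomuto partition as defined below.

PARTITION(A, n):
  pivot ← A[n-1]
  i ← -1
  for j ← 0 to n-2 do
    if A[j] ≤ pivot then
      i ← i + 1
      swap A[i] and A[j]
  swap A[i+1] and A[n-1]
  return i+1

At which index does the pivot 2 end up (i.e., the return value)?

pivot = A[7] = 2; i = -1
j=0: A[0]=8 > 2 → no swap
j=1: A[1]=3 > 2 → no swap
j=2: A[2]=1 ≤ 2 → i=0, swap A[0],A[2] → [1, 3, 8, 6, 12, 9, 17, 2]
j=3: A[3]=6 > 2 → no swap
j=4: A[4]=12 > 2 → no swap
j=5: A[5]=9 > 2 → no swap
j=6: A[6]=17 > 2 → no swap
final swap A[1],A[7] → [1, 2, 8, 6, 12, 9, 17, 3]; return 1

1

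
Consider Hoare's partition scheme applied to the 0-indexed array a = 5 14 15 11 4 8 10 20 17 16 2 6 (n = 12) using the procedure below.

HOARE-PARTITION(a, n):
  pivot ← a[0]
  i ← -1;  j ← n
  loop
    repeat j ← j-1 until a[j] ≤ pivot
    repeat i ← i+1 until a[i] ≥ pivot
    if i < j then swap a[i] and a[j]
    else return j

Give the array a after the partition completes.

2 4 15 11 14 8 10 20 17 16 5 6

pivot = a[0] = 5; i = -1, j = 12
j→10 (a[10]=2≤5), i→0 (a[0]=5≥5); i<j, swap → 2 14 15 11 4 8 10 20 17 16 5 6
j→4 (a[4]=4≤5), i→1 (a[1]=14≥5); i<j, swap → 2 4 15 11 14 8 10 20 17 16 5 6
j→1, i→2; i≥j, return j=1. a = 2 4 15 11 14 8 10 20 17 16 5 6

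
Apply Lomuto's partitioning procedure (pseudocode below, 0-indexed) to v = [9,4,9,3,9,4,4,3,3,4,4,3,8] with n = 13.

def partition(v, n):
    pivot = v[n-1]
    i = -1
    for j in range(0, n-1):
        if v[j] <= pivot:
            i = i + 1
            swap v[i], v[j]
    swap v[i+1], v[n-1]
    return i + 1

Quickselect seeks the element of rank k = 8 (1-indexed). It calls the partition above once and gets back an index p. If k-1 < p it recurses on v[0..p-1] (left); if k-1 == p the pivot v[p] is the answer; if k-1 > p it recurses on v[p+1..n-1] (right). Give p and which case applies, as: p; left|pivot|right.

pivot=8, i=-1
j=0: 9>8, skip
j=1: 4≤8, i=0, swap(0,1) ⇒ [4,9,9,3,9,4,4,3,3,4,4,3,8]
j=2: 9>8, skip
j=3: 3≤8, i=1, swap(1,3) ⇒ [4,3,9,9,9,4,4,3,3,4,4,3,8]
j=4: 9>8, skip
j=5: 4≤8, i=2, swap(2,5) ⇒ [4,3,4,9,9,9,4,3,3,4,4,3,8]
j=6: 4≤8, i=3, swap(3,6) ⇒ [4,3,4,4,9,9,9,3,3,4,4,3,8]
j=7: 3≤8, i=4, swap(4,7) ⇒ [4,3,4,4,3,9,9,9,3,4,4,3,8]
j=8: 3≤8, i=5, swap(5,8) ⇒ [4,3,4,4,3,3,9,9,9,4,4,3,8]
j=9: 4≤8, i=6, swap(6,9) ⇒ [4,3,4,4,3,3,4,9,9,9,4,3,8]
j=10: 4≤8, i=7, swap(7,10) ⇒ [4,3,4,4,3,3,4,4,9,9,9,3,8]
j=11: 3≤8, i=8, swap(8,11) ⇒ [4,3,4,4,3,3,4,4,3,9,9,9,8]
swap(9,12) ⇒ [4,3,4,4,3,3,4,4,3,8,9,9,9]; return 9
p = 9; k-1 = 7 < 9 ⇒ left

9; left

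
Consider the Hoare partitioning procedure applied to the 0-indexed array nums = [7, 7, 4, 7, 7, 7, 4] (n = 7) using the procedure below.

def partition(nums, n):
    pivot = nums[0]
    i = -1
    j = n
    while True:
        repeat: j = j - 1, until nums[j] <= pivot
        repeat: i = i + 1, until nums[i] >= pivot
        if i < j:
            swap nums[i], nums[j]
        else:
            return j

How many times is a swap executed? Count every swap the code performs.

3

pivot = nums[0] = 7; i = -1, j = 7
j→6 (nums[6]=4≤7), i→0 (nums[0]=7≥7); i<j, swap → [4, 7, 4, 7, 7, 7, 7]
j→5 (nums[5]=7≤7), i→1 (nums[1]=7≥7); i<j, swap → [4, 7, 4, 7, 7, 7, 7]
j→4 (nums[4]=7≤7), i→3 (nums[3]=7≥7); i<j, swap → [4, 7, 4, 7, 7, 7, 7]
j→3, i→4; i≥j, return j=3. nums = [4, 7, 4, 7, 7, 7, 7]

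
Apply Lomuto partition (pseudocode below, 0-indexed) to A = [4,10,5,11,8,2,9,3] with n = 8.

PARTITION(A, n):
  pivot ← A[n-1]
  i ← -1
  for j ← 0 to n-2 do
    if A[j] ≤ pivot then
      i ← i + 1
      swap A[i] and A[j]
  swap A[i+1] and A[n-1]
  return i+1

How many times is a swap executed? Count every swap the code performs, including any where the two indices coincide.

2

pivot=3, i=-1
j=0: 4>3, skip
j=1: 10>3, skip
j=2: 5>3, skip
j=3: 11>3, skip
j=4: 8>3, skip
j=5: 2≤3, i=0, swap(0,5) ⇒ [2,10,5,11,8,4,9,3]
j=6: 9>3, skip
swap(1,7) ⇒ [2,3,5,11,8,4,9,10]; return 1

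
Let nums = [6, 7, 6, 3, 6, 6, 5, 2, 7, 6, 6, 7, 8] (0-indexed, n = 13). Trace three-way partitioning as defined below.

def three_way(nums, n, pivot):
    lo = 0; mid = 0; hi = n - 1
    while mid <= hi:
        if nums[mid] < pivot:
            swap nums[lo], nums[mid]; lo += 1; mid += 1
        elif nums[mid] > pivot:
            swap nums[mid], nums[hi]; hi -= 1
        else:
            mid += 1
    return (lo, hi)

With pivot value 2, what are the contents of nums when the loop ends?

pivot = 2; lo=0, mid=0, hi=12
nums[mid]=6>2: swap nums[0],nums[12]; hi=11 → [8, 7, 6, 3, 6, 6, 5, 2, 7, 6, 6, 7, 6]
nums[mid]=8>2: swap nums[0],nums[11]; hi=10 → [7, 7, 6, 3, 6, 6, 5, 2, 7, 6, 6, 8, 6]
nums[mid]=7>2: swap nums[0],nums[10]; hi=9 → [6, 7, 6, 3, 6, 6, 5, 2, 7, 6, 7, 8, 6]
nums[mid]=6>2: swap nums[0],nums[9]; hi=8 → [6, 7, 6, 3, 6, 6, 5, 2, 7, 6, 7, 8, 6]
nums[mid]=6>2: swap nums[0],nums[8]; hi=7 → [7, 7, 6, 3, 6, 6, 5, 2, 6, 6, 7, 8, 6]
nums[mid]=7>2: swap nums[0],nums[7]; hi=6 → [2, 7, 6, 3, 6, 6, 5, 7, 6, 6, 7, 8, 6]
nums[mid]=2=2: mid=1
nums[mid]=7>2: swap nums[1],nums[6]; hi=5 → [2, 5, 6, 3, 6, 6, 7, 7, 6, 6, 7, 8, 6]
nums[mid]=5>2: swap nums[1],nums[5]; hi=4 → [2, 6, 6, 3, 6, 5, 7, 7, 6, 6, 7, 8, 6]
nums[mid]=6>2: swap nums[1],nums[4]; hi=3 → [2, 6, 6, 3, 6, 5, 7, 7, 6, 6, 7, 8, 6]
nums[mid]=6>2: swap nums[1],nums[3]; hi=2 → [2, 3, 6, 6, 6, 5, 7, 7, 6, 6, 7, 8, 6]
nums[mid]=3>2: swap nums[1],nums[2]; hi=1 → [2, 6, 3, 6, 6, 5, 7, 7, 6, 6, 7, 8, 6]
nums[mid]=6>2: swap nums[1],nums[1]; hi=0 → [2, 6, 3, 6, 6, 5, 7, 7, 6, 6, 7, 8, 6]
end: lo=0, hi=0; nums = [2, 6, 3, 6, 6, 5, 7, 7, 6, 6, 7, 8, 6]

[2, 6, 3, 6, 6, 5, 7, 7, 6, 6, 7, 8, 6]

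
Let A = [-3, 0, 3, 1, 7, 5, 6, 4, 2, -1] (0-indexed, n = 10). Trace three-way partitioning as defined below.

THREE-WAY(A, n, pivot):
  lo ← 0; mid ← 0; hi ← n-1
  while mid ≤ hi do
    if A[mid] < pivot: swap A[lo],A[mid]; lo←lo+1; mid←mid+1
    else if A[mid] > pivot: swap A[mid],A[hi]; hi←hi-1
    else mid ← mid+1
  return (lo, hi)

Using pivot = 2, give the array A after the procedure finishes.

pivot = 2; lo=0, mid=0, hi=9
A[mid]=-3<2: swap A[0],A[0]; lo=1,mid=1 → [-3, 0, 3, 1, 7, 5, 6, 4, 2, -1]
A[mid]=0<2: swap A[1],A[1]; lo=2,mid=2 → [-3, 0, 3, 1, 7, 5, 6, 4, 2, -1]
A[mid]=3>2: swap A[2],A[9]; hi=8 → [-3, 0, -1, 1, 7, 5, 6, 4, 2, 3]
A[mid]=-1<2: swap A[2],A[2]; lo=3,mid=3 → [-3, 0, -1, 1, 7, 5, 6, 4, 2, 3]
A[mid]=1<2: swap A[3],A[3]; lo=4,mid=4 → [-3, 0, -1, 1, 7, 5, 6, 4, 2, 3]
A[mid]=7>2: swap A[4],A[8]; hi=7 → [-3, 0, -1, 1, 2, 5, 6, 4, 7, 3]
A[mid]=2=2: mid=5
A[mid]=5>2: swap A[5],A[7]; hi=6 → [-3, 0, -1, 1, 2, 4, 6, 5, 7, 3]
A[mid]=4>2: swap A[5],A[6]; hi=5 → [-3, 0, -1, 1, 2, 6, 4, 5, 7, 3]
A[mid]=6>2: swap A[5],A[5]; hi=4 → [-3, 0, -1, 1, 2, 6, 4, 5, 7, 3]
end: lo=4, hi=4; A = [-3, 0, -1, 1, 2, 6, 4, 5, 7, 3]

[-3, 0, -1, 1, 2, 6, 4, 5, 7, 3]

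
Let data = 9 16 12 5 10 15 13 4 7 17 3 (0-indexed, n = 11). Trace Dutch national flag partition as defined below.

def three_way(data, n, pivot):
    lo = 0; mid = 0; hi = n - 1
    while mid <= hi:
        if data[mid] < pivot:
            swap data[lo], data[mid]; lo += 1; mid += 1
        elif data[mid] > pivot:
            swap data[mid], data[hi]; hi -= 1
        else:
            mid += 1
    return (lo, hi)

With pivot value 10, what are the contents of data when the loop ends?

pivot = 10; lo=0, mid=0, hi=10
data[mid]=9<10: swap data[0],data[0]; lo=1,mid=1 → 9 16 12 5 10 15 13 4 7 17 3
data[mid]=16>10: swap data[1],data[10]; hi=9 → 9 3 12 5 10 15 13 4 7 17 16
data[mid]=3<10: swap data[1],data[1]; lo=2,mid=2 → 9 3 12 5 10 15 13 4 7 17 16
data[mid]=12>10: swap data[2],data[9]; hi=8 → 9 3 17 5 10 15 13 4 7 12 16
data[mid]=17>10: swap data[2],data[8]; hi=7 → 9 3 7 5 10 15 13 4 17 12 16
data[mid]=7<10: swap data[2],data[2]; lo=3,mid=3 → 9 3 7 5 10 15 13 4 17 12 16
data[mid]=5<10: swap data[3],data[3]; lo=4,mid=4 → 9 3 7 5 10 15 13 4 17 12 16
data[mid]=10=10: mid=5
data[mid]=15>10: swap data[5],data[7]; hi=6 → 9 3 7 5 10 4 13 15 17 12 16
data[mid]=4<10: swap data[4],data[5]; lo=5,mid=6 → 9 3 7 5 4 10 13 15 17 12 16
data[mid]=13>10: swap data[6],data[6]; hi=5 → 9 3 7 5 4 10 13 15 17 12 16
end: lo=5, hi=5; data = 9 3 7 5 4 10 13 15 17 12 16

9 3 7 5 4 10 13 15 17 12 16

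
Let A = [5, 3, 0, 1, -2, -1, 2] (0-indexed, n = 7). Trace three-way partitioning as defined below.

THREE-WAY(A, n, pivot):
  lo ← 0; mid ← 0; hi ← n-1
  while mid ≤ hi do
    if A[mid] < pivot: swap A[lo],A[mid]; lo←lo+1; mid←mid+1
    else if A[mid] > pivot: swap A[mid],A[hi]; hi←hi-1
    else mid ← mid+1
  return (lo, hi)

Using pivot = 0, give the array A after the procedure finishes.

pivot = 0; lo=0, mid=0, hi=6
A[mid]=5>0: swap A[0],A[6]; hi=5 → [2, 3, 0, 1, -2, -1, 5]
A[mid]=2>0: swap A[0],A[5]; hi=4 → [-1, 3, 0, 1, -2, 2, 5]
A[mid]=-1<0: swap A[0],A[0]; lo=1,mid=1 → [-1, 3, 0, 1, -2, 2, 5]
A[mid]=3>0: swap A[1],A[4]; hi=3 → [-1, -2, 0, 1, 3, 2, 5]
A[mid]=-2<0: swap A[1],A[1]; lo=2,mid=2 → [-1, -2, 0, 1, 3, 2, 5]
A[mid]=0=0: mid=3
A[mid]=1>0: swap A[3],A[3]; hi=2 → [-1, -2, 0, 1, 3, 2, 5]
end: lo=2, hi=2; A = [-1, -2, 0, 1, 3, 2, 5]

[-1, -2, 0, 1, 3, 2, 5]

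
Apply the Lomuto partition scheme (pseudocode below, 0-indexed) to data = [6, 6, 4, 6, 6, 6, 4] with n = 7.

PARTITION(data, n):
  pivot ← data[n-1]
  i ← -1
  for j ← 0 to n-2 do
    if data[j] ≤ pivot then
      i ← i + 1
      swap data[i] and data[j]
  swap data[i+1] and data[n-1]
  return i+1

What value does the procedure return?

pivot = data[6] = 4; i = -1
j=0: data[0]=6 > 4 → no swap
j=1: data[1]=6 > 4 → no swap
j=2: data[2]=4 ≤ 4 → i=0, swap data[0],data[2] → [4, 6, 6, 6, 6, 6, 4]
j=3: data[3]=6 > 4 → no swap
j=4: data[4]=6 > 4 → no swap
j=5: data[5]=6 > 4 → no swap
final swap data[1],data[6] → [4, 4, 6, 6, 6, 6, 6]; return 1

1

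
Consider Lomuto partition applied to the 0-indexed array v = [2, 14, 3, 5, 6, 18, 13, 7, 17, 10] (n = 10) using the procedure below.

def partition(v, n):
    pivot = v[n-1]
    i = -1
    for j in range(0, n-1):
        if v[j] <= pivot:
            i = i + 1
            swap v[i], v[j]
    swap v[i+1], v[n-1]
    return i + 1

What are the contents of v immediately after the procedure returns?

pivot = v[9] = 10; i = -1
j=0: v[0]=2 ≤ 10 → i=0, swap v[0],v[0] (no change) → [2, 14, 3, 5, 6, 18, 13, 7, 17, 10]
j=1: v[1]=14 > 10 → no swap
j=2: v[2]=3 ≤ 10 → i=1, swap v[1],v[2] → [2, 3, 14, 5, 6, 18, 13, 7, 17, 10]
j=3: v[3]=5 ≤ 10 → i=2, swap v[2],v[3] → [2, 3, 5, 14, 6, 18, 13, 7, 17, 10]
j=4: v[4]=6 ≤ 10 → i=3, swap v[3],v[4] → [2, 3, 5, 6, 14, 18, 13, 7, 17, 10]
j=5: v[5]=18 > 10 → no swap
j=6: v[6]=13 > 10 → no swap
j=7: v[7]=7 ≤ 10 → i=4, swap v[4],v[7] → [2, 3, 5, 6, 7, 18, 13, 14, 17, 10]
j=8: v[8]=17 > 10 → no swap
final swap v[5],v[9] → [2, 3, 5, 6, 7, 10, 13, 14, 17, 18]; return 5

[2, 3, 5, 6, 7, 10, 13, 14, 17, 18]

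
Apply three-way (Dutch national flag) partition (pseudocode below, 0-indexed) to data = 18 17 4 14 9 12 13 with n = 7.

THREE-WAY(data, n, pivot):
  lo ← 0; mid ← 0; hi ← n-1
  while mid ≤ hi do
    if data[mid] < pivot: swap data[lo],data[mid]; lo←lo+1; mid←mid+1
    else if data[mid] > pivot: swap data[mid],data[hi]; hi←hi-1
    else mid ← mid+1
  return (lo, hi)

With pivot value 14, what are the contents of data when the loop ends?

13 12 4 9 14 17 18

lo=0 mid=0 hi=6
18>14: swap(0,6), hi=5 ⇒ 13 17 4 14 9 12 18
13<14: swap(0,0), lo=1 mid=1 ⇒ 13 17 4 14 9 12 18
17>14: swap(1,5), hi=4 ⇒ 13 12 4 14 9 17 18
12<14: swap(1,1), lo=2 mid=2 ⇒ 13 12 4 14 9 17 18
4<14: swap(2,2), lo=3 mid=3 ⇒ 13 12 4 14 9 17 18
14=14: mid=4
9<14: swap(3,4), lo=4 mid=5 ⇒ 13 12 4 9 14 17 18
done. lo=4 hi=4; data=13 12 4 9 14 17 18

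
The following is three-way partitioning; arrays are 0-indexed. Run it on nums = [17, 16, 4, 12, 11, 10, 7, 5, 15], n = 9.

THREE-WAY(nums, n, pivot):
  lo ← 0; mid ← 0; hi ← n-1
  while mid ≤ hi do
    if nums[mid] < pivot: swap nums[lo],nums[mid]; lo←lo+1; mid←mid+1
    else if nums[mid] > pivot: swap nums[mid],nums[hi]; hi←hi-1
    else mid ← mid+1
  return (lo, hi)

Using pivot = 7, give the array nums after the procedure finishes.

lo=0 mid=0 hi=8
17>7: swap(0,8), hi=7 ⇒ [15, 16, 4, 12, 11, 10, 7, 5, 17]
15>7: swap(0,7), hi=6 ⇒ [5, 16, 4, 12, 11, 10, 7, 15, 17]
5<7: swap(0,0), lo=1 mid=1 ⇒ [5, 16, 4, 12, 11, 10, 7, 15, 17]
16>7: swap(1,6), hi=5 ⇒ [5, 7, 4, 12, 11, 10, 16, 15, 17]
7=7: mid=2
4<7: swap(1,2), lo=2 mid=3 ⇒ [5, 4, 7, 12, 11, 10, 16, 15, 17]
12>7: swap(3,5), hi=4 ⇒ [5, 4, 7, 10, 11, 12, 16, 15, 17]
10>7: swap(3,4), hi=3 ⇒ [5, 4, 7, 11, 10, 12, 16, 15, 17]
11>7: swap(3,3), hi=2 ⇒ [5, 4, 7, 11, 10, 12, 16, 15, 17]
done. lo=2 hi=2; nums=[5, 4, 7, 11, 10, 12, 16, 15, 17]

[5, 4, 7, 11, 10, 12, 16, 15, 17]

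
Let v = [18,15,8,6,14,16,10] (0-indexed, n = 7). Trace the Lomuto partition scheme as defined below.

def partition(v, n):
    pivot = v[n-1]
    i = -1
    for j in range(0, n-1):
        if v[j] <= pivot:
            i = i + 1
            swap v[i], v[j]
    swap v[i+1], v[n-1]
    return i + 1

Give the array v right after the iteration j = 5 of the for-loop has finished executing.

pivot = v[6] = 10; i = -1
j=0: v[0]=18 > 10 → no swap
j=1: v[1]=15 > 10 → no swap
j=2: v[2]=8 ≤ 10 → i=0, swap v[0],v[2] → [8,15,18,6,14,16,10]
j=3: v[3]=6 ≤ 10 → i=1, swap v[1],v[3] → [8,6,18,15,14,16,10]
j=4: v[4]=14 > 10 → no swap
j=5: v[5]=16 > 10 → no swap
(after j=5) v = [8,6,18,15,14,16,10]

[8,6,18,15,14,16,10]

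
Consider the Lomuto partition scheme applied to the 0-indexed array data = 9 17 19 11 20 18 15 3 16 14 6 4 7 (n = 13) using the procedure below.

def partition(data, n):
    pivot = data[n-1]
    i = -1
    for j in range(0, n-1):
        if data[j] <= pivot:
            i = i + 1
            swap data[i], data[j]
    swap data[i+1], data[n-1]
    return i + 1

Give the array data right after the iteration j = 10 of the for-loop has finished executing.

pivot = data[12] = 7; i = -1
j=0: data[0]=9 > 7 → no swap
j=1: data[1]=17 > 7 → no swap
j=2: data[2]=19 > 7 → no swap
j=3: data[3]=11 > 7 → no swap
j=4: data[4]=20 > 7 → no swap
j=5: data[5]=18 > 7 → no swap
j=6: data[6]=15 > 7 → no swap
j=7: data[7]=3 ≤ 7 → i=0, swap data[0],data[7] → 3 17 19 11 20 18 15 9 16 14 6 4 7
j=8: data[8]=16 > 7 → no swap
j=9: data[9]=14 > 7 → no swap
j=10: data[10]=6 ≤ 7 → i=1, swap data[1],data[10] → 3 6 19 11 20 18 15 9 16 14 17 4 7
(after j=10) data = 3 6 19 11 20 18 15 9 16 14 17 4 7

3 6 19 11 20 18 15 9 16 14 17 4 7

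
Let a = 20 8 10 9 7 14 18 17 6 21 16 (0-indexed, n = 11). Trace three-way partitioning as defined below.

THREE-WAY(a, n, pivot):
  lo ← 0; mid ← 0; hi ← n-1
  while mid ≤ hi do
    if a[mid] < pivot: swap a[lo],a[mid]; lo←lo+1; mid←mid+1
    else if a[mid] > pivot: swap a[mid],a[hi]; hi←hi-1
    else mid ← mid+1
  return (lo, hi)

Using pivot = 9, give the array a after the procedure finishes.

pivot = 9; lo=0, mid=0, hi=10
a[mid]=20>9: swap a[0],a[10]; hi=9 → 16 8 10 9 7 14 18 17 6 21 20
a[mid]=16>9: swap a[0],a[9]; hi=8 → 21 8 10 9 7 14 18 17 6 16 20
a[mid]=21>9: swap a[0],a[8]; hi=7 → 6 8 10 9 7 14 18 17 21 16 20
a[mid]=6<9: swap a[0],a[0]; lo=1,mid=1 → 6 8 10 9 7 14 18 17 21 16 20
a[mid]=8<9: swap a[1],a[1]; lo=2,mid=2 → 6 8 10 9 7 14 18 17 21 16 20
a[mid]=10>9: swap a[2],a[7]; hi=6 → 6 8 17 9 7 14 18 10 21 16 20
a[mid]=17>9: swap a[2],a[6]; hi=5 → 6 8 18 9 7 14 17 10 21 16 20
a[mid]=18>9: swap a[2],a[5]; hi=4 → 6 8 14 9 7 18 17 10 21 16 20
a[mid]=14>9: swap a[2],a[4]; hi=3 → 6 8 7 9 14 18 17 10 21 16 20
a[mid]=7<9: swap a[2],a[2]; lo=3,mid=3 → 6 8 7 9 14 18 17 10 21 16 20
a[mid]=9=9: mid=4
end: lo=3, hi=3; a = 6 8 7 9 14 18 17 10 21 16 20

6 8 7 9 14 18 17 10 21 16 20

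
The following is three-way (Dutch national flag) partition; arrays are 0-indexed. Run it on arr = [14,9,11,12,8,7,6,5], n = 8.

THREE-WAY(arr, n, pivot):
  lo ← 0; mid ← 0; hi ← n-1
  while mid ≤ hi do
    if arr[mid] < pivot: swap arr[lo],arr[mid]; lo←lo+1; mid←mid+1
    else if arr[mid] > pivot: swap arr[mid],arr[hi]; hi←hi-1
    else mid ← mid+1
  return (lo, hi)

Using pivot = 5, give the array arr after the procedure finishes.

pivot = 5; lo=0, mid=0, hi=7
arr[mid]=14>5: swap arr[0],arr[7]; hi=6 → [5,9,11,12,8,7,6,14]
arr[mid]=5=5: mid=1
arr[mid]=9>5: swap arr[1],arr[6]; hi=5 → [5,6,11,12,8,7,9,14]
arr[mid]=6>5: swap arr[1],arr[5]; hi=4 → [5,7,11,12,8,6,9,14]
arr[mid]=7>5: swap arr[1],arr[4]; hi=3 → [5,8,11,12,7,6,9,14]
arr[mid]=8>5: swap arr[1],arr[3]; hi=2 → [5,12,11,8,7,6,9,14]
arr[mid]=12>5: swap arr[1],arr[2]; hi=1 → [5,11,12,8,7,6,9,14]
arr[mid]=11>5: swap arr[1],arr[1]; hi=0 → [5,11,12,8,7,6,9,14]
end: lo=0, hi=0; arr = [5,11,12,8,7,6,9,14]

[5,11,12,8,7,6,9,14]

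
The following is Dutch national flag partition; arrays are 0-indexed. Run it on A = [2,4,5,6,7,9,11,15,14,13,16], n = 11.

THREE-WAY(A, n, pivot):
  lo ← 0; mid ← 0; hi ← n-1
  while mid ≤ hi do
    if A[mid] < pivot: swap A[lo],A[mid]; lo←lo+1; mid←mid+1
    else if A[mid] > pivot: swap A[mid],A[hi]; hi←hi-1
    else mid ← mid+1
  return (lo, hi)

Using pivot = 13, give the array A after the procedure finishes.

[2,4,5,6,7,9,11,13,14,16,15]

lo=0 mid=0 hi=10
2<13: swap(0,0), lo=1 mid=1 ⇒ [2,4,5,6,7,9,11,15,14,13,16]
4<13: swap(1,1), lo=2 mid=2 ⇒ [2,4,5,6,7,9,11,15,14,13,16]
5<13: swap(2,2), lo=3 mid=3 ⇒ [2,4,5,6,7,9,11,15,14,13,16]
6<13: swap(3,3), lo=4 mid=4 ⇒ [2,4,5,6,7,9,11,15,14,13,16]
7<13: swap(4,4), lo=5 mid=5 ⇒ [2,4,5,6,7,9,11,15,14,13,16]
9<13: swap(5,5), lo=6 mid=6 ⇒ [2,4,5,6,7,9,11,15,14,13,16]
11<13: swap(6,6), lo=7 mid=7 ⇒ [2,4,5,6,7,9,11,15,14,13,16]
15>13: swap(7,10), hi=9 ⇒ [2,4,5,6,7,9,11,16,14,13,15]
16>13: swap(7,9), hi=8 ⇒ [2,4,5,6,7,9,11,13,14,16,15]
13=13: mid=8
14>13: swap(8,8), hi=7 ⇒ [2,4,5,6,7,9,11,13,14,16,15]
done. lo=7 hi=7; A=[2,4,5,6,7,9,11,13,14,16,15]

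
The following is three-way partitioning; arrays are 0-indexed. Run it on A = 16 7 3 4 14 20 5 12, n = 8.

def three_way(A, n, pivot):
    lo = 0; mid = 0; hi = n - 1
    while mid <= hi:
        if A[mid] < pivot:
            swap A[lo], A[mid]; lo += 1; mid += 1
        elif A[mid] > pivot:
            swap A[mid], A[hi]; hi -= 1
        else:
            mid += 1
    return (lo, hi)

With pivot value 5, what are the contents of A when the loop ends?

lo=0 mid=0 hi=7
16>5: swap(0,7), hi=6 ⇒ 12 7 3 4 14 20 5 16
12>5: swap(0,6), hi=5 ⇒ 5 7 3 4 14 20 12 16
5=5: mid=1
7>5: swap(1,5), hi=4 ⇒ 5 20 3 4 14 7 12 16
20>5: swap(1,4), hi=3 ⇒ 5 14 3 4 20 7 12 16
14>5: swap(1,3), hi=2 ⇒ 5 4 3 14 20 7 12 16
4<5: swap(0,1), lo=1 mid=2 ⇒ 4 5 3 14 20 7 12 16
3<5: swap(1,2), lo=2 mid=3 ⇒ 4 3 5 14 20 7 12 16
done. lo=2 hi=2; A=4 3 5 14 20 7 12 16

4 3 5 14 20 7 12 16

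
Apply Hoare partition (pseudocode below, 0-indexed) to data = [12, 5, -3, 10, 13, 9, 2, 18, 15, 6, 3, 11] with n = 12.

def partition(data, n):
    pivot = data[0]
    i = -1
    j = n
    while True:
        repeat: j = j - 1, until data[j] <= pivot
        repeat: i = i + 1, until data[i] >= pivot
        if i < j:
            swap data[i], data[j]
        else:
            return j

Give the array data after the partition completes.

[11, 5, -3, 10, 3, 9, 2, 6, 15, 18, 13, 12]

pivot = data[0] = 12; i = -1, j = 12
j→11 (data[11]=11≤12), i→0 (data[0]=12≥12); i<j, swap → [11, 5, -3, 10, 13, 9, 2, 18, 15, 6, 3, 12]
j→10 (data[10]=3≤12), i→4 (data[4]=13≥12); i<j, swap → [11, 5, -3, 10, 3, 9, 2, 18, 15, 6, 13, 12]
j→9 (data[9]=6≤12), i→7 (data[7]=18≥12); i<j, swap → [11, 5, -3, 10, 3, 9, 2, 6, 15, 18, 13, 12]
j→7, i→8; i≥j, return j=7. data = [11, 5, -3, 10, 3, 9, 2, 6, 15, 18, 13, 12]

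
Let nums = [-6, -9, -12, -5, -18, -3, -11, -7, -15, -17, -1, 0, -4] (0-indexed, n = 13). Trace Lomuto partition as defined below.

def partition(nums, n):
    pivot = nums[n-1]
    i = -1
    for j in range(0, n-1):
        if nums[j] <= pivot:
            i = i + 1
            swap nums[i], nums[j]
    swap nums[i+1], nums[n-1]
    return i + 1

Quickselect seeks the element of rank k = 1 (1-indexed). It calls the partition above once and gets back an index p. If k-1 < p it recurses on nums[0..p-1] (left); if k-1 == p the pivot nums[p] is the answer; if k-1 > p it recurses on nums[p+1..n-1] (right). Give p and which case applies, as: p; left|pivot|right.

pivot = nums[12] = -4; i = -1
j=0: nums[0]=-6 ≤ -4 → i=0, swap nums[0],nums[0] (no change) → [-6, -9, -12, -5, -18, -3, -11, -7, -15, -17, -1, 0, -4]
j=1: nums[1]=-9 ≤ -4 → i=1, swap nums[1],nums[1] (no change) → [-6, -9, -12, -5, -18, -3, -11, -7, -15, -17, -1, 0, -4]
j=2: nums[2]=-12 ≤ -4 → i=2, swap nums[2],nums[2] (no change) → [-6, -9, -12, -5, -18, -3, -11, -7, -15, -17, -1, 0, -4]
j=3: nums[3]=-5 ≤ -4 → i=3, swap nums[3],nums[3] (no change) → [-6, -9, -12, -5, -18, -3, -11, -7, -15, -17, -1, 0, -4]
j=4: nums[4]=-18 ≤ -4 → i=4, swap nums[4],nums[4] (no change) → [-6, -9, -12, -5, -18, -3, -11, -7, -15, -17, -1, 0, -4]
j=5: nums[5]=-3 > -4 → no swap
j=6: nums[6]=-11 ≤ -4 → i=5, swap nums[5],nums[6] → [-6, -9, -12, -5, -18, -11, -3, -7, -15, -17, -1, 0, -4]
j=7: nums[7]=-7 ≤ -4 → i=6, swap nums[6],nums[7] → [-6, -9, -12, -5, -18, -11, -7, -3, -15, -17, -1, 0, -4]
j=8: nums[8]=-15 ≤ -4 → i=7, swap nums[7],nums[8] → [-6, -9, -12, -5, -18, -11, -7, -15, -3, -17, -1, 0, -4]
j=9: nums[9]=-17 ≤ -4 → i=8, swap nums[8],nums[9] → [-6, -9, -12, -5, -18, -11, -7, -15, -17, -3, -1, 0, -4]
j=10: nums[10]=-1 > -4 → no swap
j=11: nums[11]=0 > -4 → no swap
final swap nums[9],nums[12] → [-6, -9, -12, -5, -18, -11, -7, -15, -17, -4, -1, 0, -3]; return 9
p = 9; k-1 = 0 < 9 ⇒ left

9; left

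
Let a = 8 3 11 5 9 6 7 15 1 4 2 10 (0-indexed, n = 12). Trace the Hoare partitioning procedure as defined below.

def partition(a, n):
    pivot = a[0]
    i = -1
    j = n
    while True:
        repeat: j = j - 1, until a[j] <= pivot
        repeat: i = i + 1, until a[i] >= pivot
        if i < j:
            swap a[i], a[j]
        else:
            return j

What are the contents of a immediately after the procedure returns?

2 3 4 5 1 6 7 15 9 11 8 10

pivot = a[0] = 8; i = -1, j = 12
j→10 (a[10]=2≤8), i→0 (a[0]=8≥8); i<j, swap → 2 3 11 5 9 6 7 15 1 4 8 10
j→9 (a[9]=4≤8), i→2 (a[2]=11≥8); i<j, swap → 2 3 4 5 9 6 7 15 1 11 8 10
j→8 (a[8]=1≤8), i→4 (a[4]=9≥8); i<j, swap → 2 3 4 5 1 6 7 15 9 11 8 10
j→6, i→7; i≥j, return j=6. a = 2 3 4 5 1 6 7 15 9 11 8 10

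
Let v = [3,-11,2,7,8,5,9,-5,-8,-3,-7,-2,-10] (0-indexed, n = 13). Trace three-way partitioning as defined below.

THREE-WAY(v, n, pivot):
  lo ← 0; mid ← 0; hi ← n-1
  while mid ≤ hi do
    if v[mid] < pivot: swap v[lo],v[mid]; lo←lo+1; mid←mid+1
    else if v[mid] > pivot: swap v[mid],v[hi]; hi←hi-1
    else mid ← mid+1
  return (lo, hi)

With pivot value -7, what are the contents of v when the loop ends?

pivot = -7; lo=0, mid=0, hi=12
v[mid]=3>-7: swap v[0],v[12]; hi=11 → [-10,-11,2,7,8,5,9,-5,-8,-3,-7,-2,3]
v[mid]=-10<-7: swap v[0],v[0]; lo=1,mid=1 → [-10,-11,2,7,8,5,9,-5,-8,-3,-7,-2,3]
v[mid]=-11<-7: swap v[1],v[1]; lo=2,mid=2 → [-10,-11,2,7,8,5,9,-5,-8,-3,-7,-2,3]
v[mid]=2>-7: swap v[2],v[11]; hi=10 → [-10,-11,-2,7,8,5,9,-5,-8,-3,-7,2,3]
v[mid]=-2>-7: swap v[2],v[10]; hi=9 → [-10,-11,-7,7,8,5,9,-5,-8,-3,-2,2,3]
v[mid]=-7=-7: mid=3
v[mid]=7>-7: swap v[3],v[9]; hi=8 → [-10,-11,-7,-3,8,5,9,-5,-8,7,-2,2,3]
v[mid]=-3>-7: swap v[3],v[8]; hi=7 → [-10,-11,-7,-8,8,5,9,-5,-3,7,-2,2,3]
v[mid]=-8<-7: swap v[2],v[3]; lo=3,mid=4 → [-10,-11,-8,-7,8,5,9,-5,-3,7,-2,2,3]
v[mid]=8>-7: swap v[4],v[7]; hi=6 → [-10,-11,-8,-7,-5,5,9,8,-3,7,-2,2,3]
v[mid]=-5>-7: swap v[4],v[6]; hi=5 → [-10,-11,-8,-7,9,5,-5,8,-3,7,-2,2,3]
v[mid]=9>-7: swap v[4],v[5]; hi=4 → [-10,-11,-8,-7,5,9,-5,8,-3,7,-2,2,3]
v[mid]=5>-7: swap v[4],v[4]; hi=3 → [-10,-11,-8,-7,5,9,-5,8,-3,7,-2,2,3]
end: lo=3, hi=3; v = [-10,-11,-8,-7,5,9,-5,8,-3,7,-2,2,3]

[-10,-11,-8,-7,5,9,-5,8,-3,7,-2,2,3]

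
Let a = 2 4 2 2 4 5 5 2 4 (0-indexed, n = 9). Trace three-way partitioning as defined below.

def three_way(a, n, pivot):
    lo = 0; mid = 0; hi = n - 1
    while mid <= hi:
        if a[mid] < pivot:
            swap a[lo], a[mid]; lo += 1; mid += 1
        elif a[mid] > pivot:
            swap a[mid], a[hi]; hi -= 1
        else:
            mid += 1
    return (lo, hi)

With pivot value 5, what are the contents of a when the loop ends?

2 4 2 2 4 2 4 5 5

pivot = 5; lo=0, mid=0, hi=8
a[mid]=2<5: swap a[0],a[0]; lo=1,mid=1 → 2 4 2 2 4 5 5 2 4
a[mid]=4<5: swap a[1],a[1]; lo=2,mid=2 → 2 4 2 2 4 5 5 2 4
a[mid]=2<5: swap a[2],a[2]; lo=3,mid=3 → 2 4 2 2 4 5 5 2 4
a[mid]=2<5: swap a[3],a[3]; lo=4,mid=4 → 2 4 2 2 4 5 5 2 4
a[mid]=4<5: swap a[4],a[4]; lo=5,mid=5 → 2 4 2 2 4 5 5 2 4
a[mid]=5=5: mid=6
a[mid]=5=5: mid=7
a[mid]=2<5: swap a[5],a[7]; lo=6,mid=8 → 2 4 2 2 4 2 5 5 4
a[mid]=4<5: swap a[6],a[8]; lo=7,mid=9 → 2 4 2 2 4 2 4 5 5
end: lo=7, hi=8; a = 2 4 2 2 4 2 4 5 5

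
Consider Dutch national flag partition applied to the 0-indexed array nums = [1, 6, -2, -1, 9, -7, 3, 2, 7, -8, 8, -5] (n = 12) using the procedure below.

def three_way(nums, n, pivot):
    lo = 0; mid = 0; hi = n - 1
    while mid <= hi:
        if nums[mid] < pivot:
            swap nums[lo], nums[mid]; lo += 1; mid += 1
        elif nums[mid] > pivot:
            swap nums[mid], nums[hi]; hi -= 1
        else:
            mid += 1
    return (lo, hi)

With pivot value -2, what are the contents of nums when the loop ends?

[-5, -8, -7, -2, 9, 3, 2, 7, -1, 8, 6, 1]

lo=0 mid=0 hi=11
1>-2: swap(0,11), hi=10 ⇒ [-5, 6, -2, -1, 9, -7, 3, 2, 7, -8, 8, 1]
-5<-2: swap(0,0), lo=1 mid=1 ⇒ [-5, 6, -2, -1, 9, -7, 3, 2, 7, -8, 8, 1]
6>-2: swap(1,10), hi=9 ⇒ [-5, 8, -2, -1, 9, -7, 3, 2, 7, -8, 6, 1]
8>-2: swap(1,9), hi=8 ⇒ [-5, -8, -2, -1, 9, -7, 3, 2, 7, 8, 6, 1]
-8<-2: swap(1,1), lo=2 mid=2 ⇒ [-5, -8, -2, -1, 9, -7, 3, 2, 7, 8, 6, 1]
-2=-2: mid=3
-1>-2: swap(3,8), hi=7 ⇒ [-5, -8, -2, 7, 9, -7, 3, 2, -1, 8, 6, 1]
7>-2: swap(3,7), hi=6 ⇒ [-5, -8, -2, 2, 9, -7, 3, 7, -1, 8, 6, 1]
2>-2: swap(3,6), hi=5 ⇒ [-5, -8, -2, 3, 9, -7, 2, 7, -1, 8, 6, 1]
3>-2: swap(3,5), hi=4 ⇒ [-5, -8, -2, -7, 9, 3, 2, 7, -1, 8, 6, 1]
-7<-2: swap(2,3), lo=3 mid=4 ⇒ [-5, -8, -7, -2, 9, 3, 2, 7, -1, 8, 6, 1]
9>-2: swap(4,4), hi=3 ⇒ [-5, -8, -7, -2, 9, 3, 2, 7, -1, 8, 6, 1]
done. lo=3 hi=3; nums=[-5, -8, -7, -2, 9, 3, 2, 7, -1, 8, 6, 1]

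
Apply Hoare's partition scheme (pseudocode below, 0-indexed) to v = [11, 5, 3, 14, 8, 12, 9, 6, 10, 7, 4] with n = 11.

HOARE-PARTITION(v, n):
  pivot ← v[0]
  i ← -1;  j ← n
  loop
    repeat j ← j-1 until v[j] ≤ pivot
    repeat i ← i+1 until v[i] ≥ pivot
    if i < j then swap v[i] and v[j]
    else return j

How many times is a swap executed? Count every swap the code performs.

pivot = v[0] = 11; i = -1, j = 11
j→10 (v[10]=4≤11), i→0 (v[0]=11≥11); i<j, swap → [4, 5, 3, 14, 8, 12, 9, 6, 10, 7, 11]
j→9 (v[9]=7≤11), i→3 (v[3]=14≥11); i<j, swap → [4, 5, 3, 7, 8, 12, 9, 6, 10, 14, 11]
j→8 (v[8]=10≤11), i→5 (v[5]=12≥11); i<j, swap → [4, 5, 3, 7, 8, 10, 9, 6, 12, 14, 11]
j→7, i→8; i≥j, return j=7. v = [4, 5, 3, 7, 8, 10, 9, 6, 12, 14, 11]

3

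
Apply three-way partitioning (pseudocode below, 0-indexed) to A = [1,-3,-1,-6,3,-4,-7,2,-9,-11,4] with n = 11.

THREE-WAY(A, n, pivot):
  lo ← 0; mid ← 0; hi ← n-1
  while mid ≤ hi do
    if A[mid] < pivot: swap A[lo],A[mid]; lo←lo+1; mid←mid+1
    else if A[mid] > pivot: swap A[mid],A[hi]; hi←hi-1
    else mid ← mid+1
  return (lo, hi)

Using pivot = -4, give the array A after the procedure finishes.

lo=0 mid=0 hi=10
1>-4: swap(0,10), hi=9 ⇒ [4,-3,-1,-6,3,-4,-7,2,-9,-11,1]
4>-4: swap(0,9), hi=8 ⇒ [-11,-3,-1,-6,3,-4,-7,2,-9,4,1]
-11<-4: swap(0,0), lo=1 mid=1 ⇒ [-11,-3,-1,-6,3,-4,-7,2,-9,4,1]
-3>-4: swap(1,8), hi=7 ⇒ [-11,-9,-1,-6,3,-4,-7,2,-3,4,1]
-9<-4: swap(1,1), lo=2 mid=2 ⇒ [-11,-9,-1,-6,3,-4,-7,2,-3,4,1]
-1>-4: swap(2,7), hi=6 ⇒ [-11,-9,2,-6,3,-4,-7,-1,-3,4,1]
2>-4: swap(2,6), hi=5 ⇒ [-11,-9,-7,-6,3,-4,2,-1,-3,4,1]
-7<-4: swap(2,2), lo=3 mid=3 ⇒ [-11,-9,-7,-6,3,-4,2,-1,-3,4,1]
-6<-4: swap(3,3), lo=4 mid=4 ⇒ [-11,-9,-7,-6,3,-4,2,-1,-3,4,1]
3>-4: swap(4,5), hi=4 ⇒ [-11,-9,-7,-6,-4,3,2,-1,-3,4,1]
-4=-4: mid=5
done. lo=4 hi=4; A=[-11,-9,-7,-6,-4,3,2,-1,-3,4,1]

[-11,-9,-7,-6,-4,3,2,-1,-3,4,1]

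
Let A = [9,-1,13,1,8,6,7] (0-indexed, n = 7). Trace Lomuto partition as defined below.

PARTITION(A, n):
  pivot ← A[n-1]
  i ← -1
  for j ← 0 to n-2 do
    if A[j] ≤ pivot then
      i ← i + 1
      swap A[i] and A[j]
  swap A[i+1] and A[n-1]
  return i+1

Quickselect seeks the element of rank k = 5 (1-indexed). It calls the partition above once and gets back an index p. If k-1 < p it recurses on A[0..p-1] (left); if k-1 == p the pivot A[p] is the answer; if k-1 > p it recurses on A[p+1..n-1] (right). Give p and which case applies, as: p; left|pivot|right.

pivot = A[6] = 7; i = -1
j=0: A[0]=9 > 7 → no swap
j=1: A[1]=-1 ≤ 7 → i=0, swap A[0],A[1] → [-1,9,13,1,8,6,7]
j=2: A[2]=13 > 7 → no swap
j=3: A[3]=1 ≤ 7 → i=1, swap A[1],A[3] → [-1,1,13,9,8,6,7]
j=4: A[4]=8 > 7 → no swap
j=5: A[5]=6 ≤ 7 → i=2, swap A[2],A[5] → [-1,1,6,9,8,13,7]
final swap A[3],A[6] → [-1,1,6,7,8,13,9]; return 3
p = 3; k-1 = 4 > 3 ⇒ right

3; right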